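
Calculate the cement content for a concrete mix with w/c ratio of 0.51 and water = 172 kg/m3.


Cement = water / (w/c)
= 172 / 0.51
= 337.3 kg/m3

337.3


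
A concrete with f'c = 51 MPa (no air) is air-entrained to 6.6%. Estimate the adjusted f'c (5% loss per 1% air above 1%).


Strength loss = (6.6 - 1) * 5 = 28.0%
f'c = 51 * (1 - 28.0/100)
= 36.72 MPa

36.72


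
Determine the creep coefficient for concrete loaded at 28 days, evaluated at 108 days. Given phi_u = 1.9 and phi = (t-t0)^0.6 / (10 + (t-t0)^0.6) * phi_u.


dt = 108 - 28 = 80
phi = 80^0.6 / (10 + 80^0.6) * 1.9
= 1.104

1.104


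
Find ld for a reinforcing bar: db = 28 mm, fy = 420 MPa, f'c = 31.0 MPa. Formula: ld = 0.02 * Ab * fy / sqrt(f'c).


Ab = pi * 28^2 / 4 = 615.752 mm2
ld = 0.02 * 615.752 * 420 / sqrt(31.0)
= 929.0 mm

929.0


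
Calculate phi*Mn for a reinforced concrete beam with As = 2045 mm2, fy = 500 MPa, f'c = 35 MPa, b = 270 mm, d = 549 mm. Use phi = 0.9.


a = As * fy / (0.85 * f'c * b)
= 2045 * 500 / (0.85 * 35 * 270)
= 127.2954 mm
Mn = As * fy * (d - a/2) / 10^6
= 496.2727 kN-m
phi*Mn = 0.9 * 496.2727 = 446.65 kN-m

446.65


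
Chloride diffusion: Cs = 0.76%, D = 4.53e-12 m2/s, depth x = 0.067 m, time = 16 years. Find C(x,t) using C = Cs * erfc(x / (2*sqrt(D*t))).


t_seconds = 16 * 365.25 * 24 * 3600 = 504921600.0 s
arg = 0.067 / (2 * sqrt(4.53e-12 * 504921600.0))
= 0.7005
erfc(0.7005) = 0.3219
C = 0.76 * 0.3219 = 0.2446%

0.2446


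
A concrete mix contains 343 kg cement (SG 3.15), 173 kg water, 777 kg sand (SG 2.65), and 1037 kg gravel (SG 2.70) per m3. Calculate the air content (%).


Vol cement = 343 / (3.15 * 1000) = 0.108889 m3
Vol water = 173 / 1000 = 0.173 m3
Vol sand = 777 / (2.65 * 1000) = 0.293208 m3
Vol gravel = 1037 / (2.70 * 1000) = 0.384074 m3
Total solid + water volume = 0.959171 m3
Air = (1 - 0.959171) * 100 = 4.08%

4.08


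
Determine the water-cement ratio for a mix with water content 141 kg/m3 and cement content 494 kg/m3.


w/c = water / cement
w/c = 141 / 494 = 0.285

0.285


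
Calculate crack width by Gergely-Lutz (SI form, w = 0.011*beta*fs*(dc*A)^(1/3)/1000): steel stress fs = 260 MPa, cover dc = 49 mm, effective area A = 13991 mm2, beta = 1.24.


w = 0.011 * beta * fs * (dc * A)^(1/3) / 1000
= 0.011 * 1.24 * 260 * (49 * 13991)^(1/3) / 1000
= 0.313 mm

0.313


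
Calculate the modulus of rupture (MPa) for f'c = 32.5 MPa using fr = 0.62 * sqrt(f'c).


fr = 0.62 * sqrt(32.5)
= 3.535 MPa

3.535


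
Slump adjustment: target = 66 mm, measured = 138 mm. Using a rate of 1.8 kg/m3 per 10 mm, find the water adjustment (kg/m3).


Difference = 66 - 138 = -72 mm
Water adjustment = -72 * 1.8 / 10 = -13.0 kg/m3

-13.0


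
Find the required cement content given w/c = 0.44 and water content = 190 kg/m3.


Cement = water / (w/c)
= 190 / 0.44
= 431.8 kg/m3

431.8


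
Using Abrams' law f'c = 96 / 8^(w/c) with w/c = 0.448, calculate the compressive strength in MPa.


f'c = 96 / 8^0.448
= 96 / 2.539
= 37.82 MPa

37.82


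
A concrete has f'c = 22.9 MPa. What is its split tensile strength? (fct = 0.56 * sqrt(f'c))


fct = 0.56 * sqrt(22.9)
= 0.56 * 4.785
= 2.68 MPa

2.68


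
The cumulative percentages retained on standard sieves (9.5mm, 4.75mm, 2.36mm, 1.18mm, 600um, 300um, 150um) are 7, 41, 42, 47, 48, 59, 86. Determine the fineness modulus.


FM = sum(cumulative % retained) / 100
= 330 / 100
= 3.3

3.3


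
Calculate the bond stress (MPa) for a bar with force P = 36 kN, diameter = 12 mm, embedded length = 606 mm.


u = P / (pi * db * ld)
= 36 * 1000 / (pi * 12 * 606)
= 1.576 MPa

1.576


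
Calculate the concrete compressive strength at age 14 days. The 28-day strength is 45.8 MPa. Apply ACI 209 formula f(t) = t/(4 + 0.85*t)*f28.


f(14) = 14 / (4 + 0.85 * 14) * 45.8
= 14 / 15.9 * 45.8
= 40.33 MPa

40.33


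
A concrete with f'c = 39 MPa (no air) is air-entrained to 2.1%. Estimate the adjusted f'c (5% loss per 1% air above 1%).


Strength loss = (2.1 - 1) * 5 = 5.5%
f'c = 39 * (1 - 5.5/100)
= 36.85 MPa

36.85


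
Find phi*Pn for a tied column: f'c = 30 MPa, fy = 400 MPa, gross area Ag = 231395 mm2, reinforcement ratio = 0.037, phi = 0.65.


Ast = rho * Ag = 0.037 * 231395 = 8561.615 mm2
phi*Pn = 0.65 * 0.80 * (0.85 * 30 * (231395 - 8561.615) + 400 * 8561.615) / 1000
= 4735.59 kN

4735.59


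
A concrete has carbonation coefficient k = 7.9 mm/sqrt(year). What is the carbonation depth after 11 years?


depth = k * sqrt(t)
= 7.9 * sqrt(11)
= 26.2 mm

26.2


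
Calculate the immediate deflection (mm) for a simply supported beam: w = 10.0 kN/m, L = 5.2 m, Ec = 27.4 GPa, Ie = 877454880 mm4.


Convert: L = 5.2 m = 5200 mm, Ec = 27.4 GPa = 27400 MPa
delta = 5 * 10.0 * 5200^4 / (384 * 27400 * 877454880)
= 3.96 mm

3.96


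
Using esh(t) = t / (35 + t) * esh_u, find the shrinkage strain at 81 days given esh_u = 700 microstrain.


esh(81) = 81 / (35 + 81) * 700
= 81 / 116 * 700
= 488.8 microstrain

488.8


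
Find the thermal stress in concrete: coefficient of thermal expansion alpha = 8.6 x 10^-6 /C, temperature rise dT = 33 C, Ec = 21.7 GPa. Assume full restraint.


sigma = alpha * dT * Ec
= 8.6e-6 * 33 * 21.7 * 1000
= 6.158 MPa

6.158


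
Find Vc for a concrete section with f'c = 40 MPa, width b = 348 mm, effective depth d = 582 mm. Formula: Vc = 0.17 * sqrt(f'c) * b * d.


Vc = 0.17 * sqrt(40) * 348 * 582 / 1000
= 217.76 kN

217.76


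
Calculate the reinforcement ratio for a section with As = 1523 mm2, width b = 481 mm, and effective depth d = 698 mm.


rho = As / (b * d)
= 1523 / (481 * 698)
= 0.0045

0.0045


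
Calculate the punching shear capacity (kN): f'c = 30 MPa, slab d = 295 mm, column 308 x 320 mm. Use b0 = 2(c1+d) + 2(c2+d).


b0 = 2*(308 + 295) + 2*(320 + 295) = 2436 mm
Vc = 0.33 * sqrt(30) * 2436 * 295 / 1000
= 1298.89 kN

1298.89


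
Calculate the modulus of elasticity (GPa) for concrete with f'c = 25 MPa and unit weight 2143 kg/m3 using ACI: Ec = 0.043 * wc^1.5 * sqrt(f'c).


Ec = 0.043 * 2143^1.5 * sqrt(25) / 1000
= 21.33 GPa

21.33


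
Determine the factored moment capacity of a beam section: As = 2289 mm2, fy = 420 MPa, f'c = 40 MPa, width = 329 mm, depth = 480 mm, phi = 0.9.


a = As * fy / (0.85 * f'c * b)
= 2289 * 420 / (0.85 * 40 * 329)
= 85.9449 mm
Mn = As * fy * (d - a/2) / 10^6
= 420.1495 kN-m
phi*Mn = 0.9 * 420.1495 = 378.13 kN-m

378.13


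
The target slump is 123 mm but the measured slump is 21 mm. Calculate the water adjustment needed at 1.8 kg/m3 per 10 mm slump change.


Difference = 123 - 21 = 102 mm
Water adjustment = 102 * 1.8 / 10 = 18.4 kg/m3

18.4


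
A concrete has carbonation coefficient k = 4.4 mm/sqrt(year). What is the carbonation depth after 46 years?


depth = k * sqrt(t)
= 4.4 * sqrt(46)
= 29.84 mm

29.84


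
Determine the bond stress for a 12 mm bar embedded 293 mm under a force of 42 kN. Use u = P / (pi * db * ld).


u = P / (pi * db * ld)
= 42 * 1000 / (pi * 12 * 293)
= 3.802 MPa

3.802


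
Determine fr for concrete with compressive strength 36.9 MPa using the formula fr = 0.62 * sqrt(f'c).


fr = 0.62 * sqrt(36.9)
= 3.766 MPa

3.766


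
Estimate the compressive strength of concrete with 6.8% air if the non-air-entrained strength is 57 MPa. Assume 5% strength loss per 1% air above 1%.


Strength loss = (6.8 - 1) * 5 = 29.0%
f'c = 57 * (1 - 29.0/100)
= 40.47 MPa

40.47


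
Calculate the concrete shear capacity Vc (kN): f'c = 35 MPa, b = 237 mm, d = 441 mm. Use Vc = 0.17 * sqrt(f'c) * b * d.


Vc = 0.17 * sqrt(35) * 237 * 441 / 1000
= 105.12 kN

105.12


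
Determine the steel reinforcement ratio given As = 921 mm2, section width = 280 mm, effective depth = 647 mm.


rho = As / (b * d)
= 921 / (280 * 647)
= 0.0051

0.0051


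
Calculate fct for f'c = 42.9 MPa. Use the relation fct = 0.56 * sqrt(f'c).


fct = 0.56 * sqrt(42.9)
= 0.56 * 6.55
= 3.668 MPa

3.668


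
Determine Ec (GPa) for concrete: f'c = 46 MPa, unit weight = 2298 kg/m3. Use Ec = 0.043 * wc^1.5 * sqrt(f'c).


Ec = 0.043 * 2298^1.5 * sqrt(46) / 1000
= 32.13 GPa

32.13


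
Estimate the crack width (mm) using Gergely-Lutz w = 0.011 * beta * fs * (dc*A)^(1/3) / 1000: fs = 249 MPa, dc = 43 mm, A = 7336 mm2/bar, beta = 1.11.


w = 0.011 * beta * fs * (dc * A)^(1/3) / 1000
= 0.011 * 1.11 * 249 * (43 * 7336)^(1/3) / 1000
= 0.207 mm

0.207


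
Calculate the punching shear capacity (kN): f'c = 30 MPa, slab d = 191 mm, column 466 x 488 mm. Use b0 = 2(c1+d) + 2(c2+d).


b0 = 2*(466 + 191) + 2*(488 + 191) = 2672 mm
Vc = 0.33 * sqrt(30) * 2672 * 191 / 1000
= 922.45 kN

922.45


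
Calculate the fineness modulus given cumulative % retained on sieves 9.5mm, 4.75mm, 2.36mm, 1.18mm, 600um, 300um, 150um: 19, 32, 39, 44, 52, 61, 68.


FM = sum(cumulative % retained) / 100
= 315 / 100
= 3.15

3.15


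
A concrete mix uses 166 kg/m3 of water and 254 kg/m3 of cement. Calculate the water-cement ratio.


w/c = water / cement
w/c = 166 / 254 = 0.654

0.654


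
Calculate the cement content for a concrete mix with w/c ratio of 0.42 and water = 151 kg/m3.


Cement = water / (w/c)
= 151 / 0.42
= 359.5 kg/m3

359.5


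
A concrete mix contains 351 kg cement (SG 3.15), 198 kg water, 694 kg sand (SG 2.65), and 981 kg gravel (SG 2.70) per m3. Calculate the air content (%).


Vol cement = 351 / (3.15 * 1000) = 0.111429 m3
Vol water = 198 / 1000 = 0.198 m3
Vol sand = 694 / (2.65 * 1000) = 0.261887 m3
Vol gravel = 981 / (2.70 * 1000) = 0.363333 m3
Total solid + water volume = 0.934649 m3
Air = (1 - 0.934649) * 100 = 6.54%

6.54


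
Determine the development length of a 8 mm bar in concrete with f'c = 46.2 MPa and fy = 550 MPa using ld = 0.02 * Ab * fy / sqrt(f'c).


Ab = pi * 8^2 / 4 = 50.265 mm2
ld = 0.02 * 50.265 * 550 / sqrt(46.2)
= 81.3 mm

81.3


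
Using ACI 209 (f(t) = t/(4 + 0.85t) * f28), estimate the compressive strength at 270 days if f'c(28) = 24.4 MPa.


f(270) = 270 / (4 + 0.85 * 270) * 24.4
= 270 / 233.5 * 24.4
= 28.21 MPa

28.21


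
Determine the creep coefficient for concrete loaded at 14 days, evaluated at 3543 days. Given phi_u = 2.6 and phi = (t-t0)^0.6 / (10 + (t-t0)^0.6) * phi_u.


dt = 3543 - 14 = 3529
phi = 3529^0.6 / (10 + 3529^0.6) * 2.6
= 2.42

2.42


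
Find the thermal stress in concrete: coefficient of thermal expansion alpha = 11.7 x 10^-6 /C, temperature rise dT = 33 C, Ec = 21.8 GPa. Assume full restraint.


sigma = alpha * dT * Ec
= 11.7e-6 * 33 * 21.8 * 1000
= 8.417 MPa

8.417


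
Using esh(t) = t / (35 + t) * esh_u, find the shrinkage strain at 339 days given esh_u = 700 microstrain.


esh(339) = 339 / (35 + 339) * 700
= 339 / 374 * 700
= 634.5 microstrain

634.5


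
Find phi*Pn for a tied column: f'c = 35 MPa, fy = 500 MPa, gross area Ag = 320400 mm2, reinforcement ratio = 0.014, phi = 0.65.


Ast = rho * Ag = 0.014 * 320400 = 4485.6 mm2
phi*Pn = 0.65 * 0.80 * (0.85 * 35 * (320400 - 4485.6) + 500 * 4485.6) / 1000
= 6053.45 kN

6053.45


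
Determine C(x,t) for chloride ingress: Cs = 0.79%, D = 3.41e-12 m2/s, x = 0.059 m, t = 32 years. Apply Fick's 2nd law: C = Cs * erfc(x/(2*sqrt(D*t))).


t_seconds = 32 * 365.25 * 24 * 3600 = 1009843200.0 s
arg = 0.059 / (2 * sqrt(3.41e-12 * 1009843200.0))
= 0.5027
erfc(0.5027) = 0.4771
C = 0.79 * 0.4771 = 0.3769%

0.3769


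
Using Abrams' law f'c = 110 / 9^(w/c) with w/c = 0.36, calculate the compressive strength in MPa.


f'c = 110 / 9^0.36
= 110 / 2.206
= 49.87 MPa

49.87


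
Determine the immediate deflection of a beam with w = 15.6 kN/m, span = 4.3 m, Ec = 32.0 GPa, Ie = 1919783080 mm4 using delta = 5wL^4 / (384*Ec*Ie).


Convert: L = 4.3 m = 4300 mm, Ec = 32.0 GPa = 32000 MPa
delta = 5 * 15.6 * 4300^4 / (384 * 32000 * 1919783080)
= 1.13 mm

1.13


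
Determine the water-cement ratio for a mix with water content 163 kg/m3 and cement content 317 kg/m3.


w/c = water / cement
w/c = 163 / 317 = 0.514

0.514


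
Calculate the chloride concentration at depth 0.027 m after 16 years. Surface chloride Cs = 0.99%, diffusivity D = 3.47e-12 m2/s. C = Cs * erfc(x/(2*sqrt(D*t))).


t_seconds = 16 * 365.25 * 24 * 3600 = 504921600.0 s
arg = 0.027 / (2 * sqrt(3.47e-12 * 504921600.0))
= 0.3225
erfc(0.3225) = 0.6483
C = 0.99 * 0.6483 = 0.6418%

0.6418


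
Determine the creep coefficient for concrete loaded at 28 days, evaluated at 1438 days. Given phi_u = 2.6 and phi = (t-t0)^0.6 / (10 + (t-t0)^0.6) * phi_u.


dt = 1438 - 28 = 1410
phi = 1410^0.6 / (10 + 1410^0.6) * 2.6
= 2.303

2.303


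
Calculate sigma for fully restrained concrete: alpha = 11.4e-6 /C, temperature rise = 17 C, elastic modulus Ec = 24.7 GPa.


sigma = alpha * dT * Ec
= 11.4e-6 * 17 * 24.7 * 1000
= 4.787 MPa

4.787


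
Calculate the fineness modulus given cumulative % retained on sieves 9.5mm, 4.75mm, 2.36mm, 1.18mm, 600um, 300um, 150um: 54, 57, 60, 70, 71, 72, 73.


FM = sum(cumulative % retained) / 100
= 457 / 100
= 4.57

4.57


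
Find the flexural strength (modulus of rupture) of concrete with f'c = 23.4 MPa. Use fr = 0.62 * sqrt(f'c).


fr = 0.62 * sqrt(23.4)
= 2.999 MPa

2.999


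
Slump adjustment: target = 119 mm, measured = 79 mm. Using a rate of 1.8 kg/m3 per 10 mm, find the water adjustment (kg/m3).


Difference = 119 - 79 = 40 mm
Water adjustment = 40 * 1.8 / 10 = 7.2 kg/m3

7.2


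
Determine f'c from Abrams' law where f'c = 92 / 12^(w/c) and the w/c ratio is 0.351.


f'c = 92 / 12^0.351
= 92 / 2.392
= 38.46 MPa

38.46


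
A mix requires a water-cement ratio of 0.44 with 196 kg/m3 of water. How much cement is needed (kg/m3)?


Cement = water / (w/c)
= 196 / 0.44
= 445.5 kg/m3

445.5


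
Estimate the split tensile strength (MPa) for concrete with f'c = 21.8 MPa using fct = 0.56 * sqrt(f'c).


fct = 0.56 * sqrt(21.8)
= 0.56 * 4.669
= 2.615 MPa

2.615


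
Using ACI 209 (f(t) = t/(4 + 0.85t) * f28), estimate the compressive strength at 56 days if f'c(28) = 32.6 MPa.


f(56) = 56 / (4 + 0.85 * 56) * 32.6
= 56 / 51.6 * 32.6
= 35.38 MPa

35.38


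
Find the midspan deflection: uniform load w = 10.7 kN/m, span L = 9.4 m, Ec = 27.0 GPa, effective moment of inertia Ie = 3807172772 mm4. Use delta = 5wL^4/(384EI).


Convert: L = 9.4 m = 9400 mm, Ec = 27.0 GPa = 27000 MPa
delta = 5 * 10.7 * 9400^4 / (384 * 27000 * 3807172772)
= 10.58 mm

10.58


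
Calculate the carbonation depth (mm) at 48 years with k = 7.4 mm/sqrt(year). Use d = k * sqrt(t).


depth = k * sqrt(t)
= 7.4 * sqrt(48)
= 51.27 mm

51.27


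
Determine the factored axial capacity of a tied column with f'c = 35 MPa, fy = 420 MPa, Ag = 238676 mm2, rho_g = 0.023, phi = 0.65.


Ast = rho * Ag = 0.023 * 238676 = 5489.548 mm2
phi*Pn = 0.65 * 0.80 * (0.85 * 35 * (238676 - 5489.548) + 420 * 5489.548) / 1000
= 4806.31 kN

4806.31


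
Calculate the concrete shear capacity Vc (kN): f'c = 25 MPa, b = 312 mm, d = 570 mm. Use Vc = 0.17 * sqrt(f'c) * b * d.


Vc = 0.17 * sqrt(25) * 312 * 570 / 1000
= 151.16 kN

151.16


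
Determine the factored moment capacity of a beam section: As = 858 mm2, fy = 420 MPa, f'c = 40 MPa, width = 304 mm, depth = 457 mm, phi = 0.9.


a = As * fy / (0.85 * f'c * b)
= 858 * 420 / (0.85 * 40 * 304)
= 34.8646 mm
Mn = As * fy * (d - a/2) / 10^6
= 158.4026 kN-m
phi*Mn = 0.9 * 158.4026 = 142.56 kN-m

142.56


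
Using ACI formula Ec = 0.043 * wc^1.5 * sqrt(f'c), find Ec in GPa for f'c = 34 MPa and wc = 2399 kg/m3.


Ec = 0.043 * 2399^1.5 * sqrt(34) / 1000
= 29.46 GPa

29.46


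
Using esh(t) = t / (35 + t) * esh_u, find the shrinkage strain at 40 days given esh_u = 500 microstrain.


esh(40) = 40 / (35 + 40) * 500
= 40 / 75 * 500
= 266.7 microstrain

266.7


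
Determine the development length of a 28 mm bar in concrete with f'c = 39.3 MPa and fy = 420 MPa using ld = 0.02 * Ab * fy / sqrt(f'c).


Ab = pi * 28^2 / 4 = 615.752 mm2
ld = 0.02 * 615.752 * 420 / sqrt(39.3)
= 825.1 mm

825.1


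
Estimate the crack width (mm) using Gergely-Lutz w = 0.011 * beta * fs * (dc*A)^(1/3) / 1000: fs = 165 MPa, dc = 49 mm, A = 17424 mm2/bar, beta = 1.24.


w = 0.011 * beta * fs * (dc * A)^(1/3) / 1000
= 0.011 * 1.24 * 165 * (49 * 17424)^(1/3) / 1000
= 0.214 mm

0.214


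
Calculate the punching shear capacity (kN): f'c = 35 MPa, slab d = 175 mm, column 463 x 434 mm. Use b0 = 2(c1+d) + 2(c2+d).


b0 = 2*(463 + 175) + 2*(434 + 175) = 2494 mm
Vc = 0.33 * sqrt(35) * 2494 * 175 / 1000
= 852.08 kN

852.08


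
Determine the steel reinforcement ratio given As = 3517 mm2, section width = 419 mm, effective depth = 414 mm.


rho = As / (b * d)
= 3517 / (419 * 414)
= 0.0203

0.0203


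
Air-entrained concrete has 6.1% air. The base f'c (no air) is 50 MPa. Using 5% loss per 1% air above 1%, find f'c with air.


Strength loss = (6.1 - 1) * 5 = 25.5%
f'c = 50 * (1 - 25.5/100)
= 37.25 MPa

37.25


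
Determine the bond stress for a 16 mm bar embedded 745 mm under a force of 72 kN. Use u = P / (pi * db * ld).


u = P / (pi * db * ld)
= 72 * 1000 / (pi * 16 * 745)
= 1.923 MPa

1.923


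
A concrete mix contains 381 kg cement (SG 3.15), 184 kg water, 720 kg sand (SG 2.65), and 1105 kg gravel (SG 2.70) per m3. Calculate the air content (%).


Vol cement = 381 / (3.15 * 1000) = 0.120952 m3
Vol water = 184 / 1000 = 0.184 m3
Vol sand = 720 / (2.65 * 1000) = 0.271698 m3
Vol gravel = 1105 / (2.70 * 1000) = 0.409259 m3
Total solid + water volume = 0.98591 m3
Air = (1 - 0.98591) * 100 = 1.41%

1.41


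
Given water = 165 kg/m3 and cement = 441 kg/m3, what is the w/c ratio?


w/c = water / cement
w/c = 165 / 441 = 0.374

0.374


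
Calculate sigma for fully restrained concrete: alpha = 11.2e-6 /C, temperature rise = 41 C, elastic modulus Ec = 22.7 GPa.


sigma = alpha * dT * Ec
= 11.2e-6 * 41 * 22.7 * 1000
= 10.424 MPa

10.424


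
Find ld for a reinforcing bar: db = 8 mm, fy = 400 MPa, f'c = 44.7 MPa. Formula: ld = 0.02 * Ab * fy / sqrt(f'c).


Ab = pi * 8^2 / 4 = 50.265 mm2
ld = 0.02 * 50.265 * 400 / sqrt(44.7)
= 60.1 mm

60.1


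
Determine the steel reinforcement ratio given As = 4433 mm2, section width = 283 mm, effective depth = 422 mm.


rho = As / (b * d)
= 4433 / (283 * 422)
= 0.0371

0.0371


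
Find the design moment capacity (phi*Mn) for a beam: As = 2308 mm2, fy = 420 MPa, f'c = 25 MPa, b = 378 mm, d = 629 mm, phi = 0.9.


a = As * fy / (0.85 * f'c * b)
= 2308 * 420 / (0.85 * 25 * 378)
= 120.6797 mm
Mn = As * fy * (d - a/2) / 10^6
= 551.2364 kN-m
phi*Mn = 0.9 * 551.2364 = 496.11 kN-m

496.11


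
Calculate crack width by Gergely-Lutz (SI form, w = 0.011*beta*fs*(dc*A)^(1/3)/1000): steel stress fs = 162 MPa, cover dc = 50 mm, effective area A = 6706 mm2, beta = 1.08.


w = 0.011 * beta * fs * (dc * A)^(1/3) / 1000
= 0.011 * 1.08 * 162 * (50 * 6706)^(1/3) / 1000
= 0.134 mm

0.134


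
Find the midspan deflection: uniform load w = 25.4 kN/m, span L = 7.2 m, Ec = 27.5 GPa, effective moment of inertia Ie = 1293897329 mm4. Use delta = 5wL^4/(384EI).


Convert: L = 7.2 m = 7200 mm, Ec = 27.5 GPa = 27500 MPa
delta = 5 * 25.4 * 7200^4 / (384 * 27500 * 1293897329)
= 24.98 mm

24.98


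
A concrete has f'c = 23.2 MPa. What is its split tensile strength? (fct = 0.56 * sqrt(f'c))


fct = 0.56 * sqrt(23.2)
= 0.56 * 4.817
= 2.697 MPa

2.697


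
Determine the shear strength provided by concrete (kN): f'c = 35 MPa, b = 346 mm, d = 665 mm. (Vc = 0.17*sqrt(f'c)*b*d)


Vc = 0.17 * sqrt(35) * 346 * 665 / 1000
= 231.41 kN

231.41


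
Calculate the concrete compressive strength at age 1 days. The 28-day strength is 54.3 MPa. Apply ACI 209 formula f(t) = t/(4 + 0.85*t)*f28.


f(1) = 1 / (4 + 0.85 * 1) * 54.3
= 1 / 4.85 * 54.3
= 11.2 MPa

11.2


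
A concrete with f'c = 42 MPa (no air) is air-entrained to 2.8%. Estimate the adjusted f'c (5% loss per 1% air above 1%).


Strength loss = (2.8 - 1) * 5 = 9.0%
f'c = 42 * (1 - 9.0/100)
= 38.22 MPa

38.22


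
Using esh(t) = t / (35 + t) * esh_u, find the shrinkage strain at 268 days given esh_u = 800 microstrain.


esh(268) = 268 / (35 + 268) * 800
= 268 / 303 * 800
= 707.6 microstrain

707.6


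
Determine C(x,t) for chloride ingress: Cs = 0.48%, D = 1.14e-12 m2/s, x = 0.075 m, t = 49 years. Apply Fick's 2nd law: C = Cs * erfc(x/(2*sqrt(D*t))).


t_seconds = 49 * 365.25 * 24 * 3600 = 1546322400.0 s
arg = 0.075 / (2 * sqrt(1.14e-12 * 1546322400.0))
= 0.8932
erfc(0.8932) = 0.2065
C = 0.48 * 0.2065 = 0.0991%

0.0991


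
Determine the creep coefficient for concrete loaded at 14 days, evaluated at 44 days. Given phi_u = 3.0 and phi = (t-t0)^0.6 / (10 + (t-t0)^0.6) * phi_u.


dt = 44 - 14 = 30
phi = 30^0.6 / (10 + 30^0.6) * 3.0
= 1.305

1.305


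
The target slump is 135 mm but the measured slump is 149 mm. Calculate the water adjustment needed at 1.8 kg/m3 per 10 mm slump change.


Difference = 135 - 149 = -14 mm
Water adjustment = -14 * 1.8 / 10 = -2.5 kg/m3

-2.5


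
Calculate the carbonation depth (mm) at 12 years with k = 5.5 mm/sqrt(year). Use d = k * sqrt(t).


depth = k * sqrt(t)
= 5.5 * sqrt(12)
= 19.05 mm

19.05


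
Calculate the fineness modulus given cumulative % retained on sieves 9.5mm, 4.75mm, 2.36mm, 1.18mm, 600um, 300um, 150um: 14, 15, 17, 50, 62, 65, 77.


FM = sum(cumulative % retained) / 100
= 300 / 100
= 3.0

3.0


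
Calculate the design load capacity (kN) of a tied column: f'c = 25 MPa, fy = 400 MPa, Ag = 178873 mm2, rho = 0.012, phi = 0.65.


Ast = rho * Ag = 0.012 * 178873 = 2146.476 mm2
phi*Pn = 0.65 * 0.80 * (0.85 * 25 * (178873 - 2146.476) + 400 * 2146.476) / 1000
= 2399.3 kN

2399.3


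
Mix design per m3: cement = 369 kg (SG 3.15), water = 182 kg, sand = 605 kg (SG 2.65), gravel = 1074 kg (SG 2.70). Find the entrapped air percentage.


Vol cement = 369 / (3.15 * 1000) = 0.117143 m3
Vol water = 182 / 1000 = 0.182 m3
Vol sand = 605 / (2.65 * 1000) = 0.228302 m3
Vol gravel = 1074 / (2.70 * 1000) = 0.397778 m3
Total solid + water volume = 0.925223 m3
Air = (1 - 0.925223) * 100 = 7.48%

7.48


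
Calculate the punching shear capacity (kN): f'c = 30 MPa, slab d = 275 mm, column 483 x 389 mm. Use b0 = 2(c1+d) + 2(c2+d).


b0 = 2*(483 + 275) + 2*(389 + 275) = 2844 mm
Vc = 0.33 * sqrt(30) * 2844 * 275 / 1000
= 1413.63 kN

1413.63


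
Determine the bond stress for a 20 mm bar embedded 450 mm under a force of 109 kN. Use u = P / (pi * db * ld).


u = P / (pi * db * ld)
= 109 * 1000 / (pi * 20 * 450)
= 3.855 MPa

3.855


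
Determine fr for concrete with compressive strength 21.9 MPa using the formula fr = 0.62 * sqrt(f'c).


fr = 0.62 * sqrt(21.9)
= 2.901 MPa

2.901


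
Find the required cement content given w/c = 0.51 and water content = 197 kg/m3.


Cement = water / (w/c)
= 197 / 0.51
= 386.3 kg/m3

386.3


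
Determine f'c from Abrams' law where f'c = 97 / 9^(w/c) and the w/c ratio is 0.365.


f'c = 97 / 9^0.365
= 97 / 2.23
= 43.5 MPa

43.5


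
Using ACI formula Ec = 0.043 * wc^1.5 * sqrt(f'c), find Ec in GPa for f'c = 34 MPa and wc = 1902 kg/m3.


Ec = 0.043 * 1902^1.5 * sqrt(34) / 1000
= 20.8 GPa

20.8


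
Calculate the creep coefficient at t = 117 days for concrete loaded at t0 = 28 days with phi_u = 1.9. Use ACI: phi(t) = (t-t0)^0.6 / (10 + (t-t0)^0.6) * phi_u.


dt = 117 - 28 = 89
phi = 89^0.6 / (10 + 89^0.6) * 1.9
= 1.133

1.133


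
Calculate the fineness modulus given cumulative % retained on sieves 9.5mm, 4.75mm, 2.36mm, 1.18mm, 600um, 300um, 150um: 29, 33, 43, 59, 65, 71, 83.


FM = sum(cumulative % retained) / 100
= 383 / 100
= 3.83

3.83


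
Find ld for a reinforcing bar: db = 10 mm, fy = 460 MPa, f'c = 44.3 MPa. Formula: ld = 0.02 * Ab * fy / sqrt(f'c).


Ab = pi * 10^2 / 4 = 78.54 mm2
ld = 0.02 * 78.54 * 460 / sqrt(44.3)
= 108.6 mm

108.6


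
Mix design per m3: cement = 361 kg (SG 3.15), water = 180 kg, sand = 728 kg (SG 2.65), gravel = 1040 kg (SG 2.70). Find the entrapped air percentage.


Vol cement = 361 / (3.15 * 1000) = 0.114603 m3
Vol water = 180 / 1000 = 0.18 m3
Vol sand = 728 / (2.65 * 1000) = 0.274717 m3
Vol gravel = 1040 / (2.70 * 1000) = 0.385185 m3
Total solid + water volume = 0.954505 m3
Air = (1 - 0.954505) * 100 = 4.55%

4.55


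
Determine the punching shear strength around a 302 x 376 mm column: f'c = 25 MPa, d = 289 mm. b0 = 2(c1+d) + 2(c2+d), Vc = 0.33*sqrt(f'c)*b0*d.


b0 = 2*(302 + 289) + 2*(376 + 289) = 2512 mm
Vc = 0.33 * sqrt(25) * 2512 * 289 / 1000
= 1197.85 kN

1197.85


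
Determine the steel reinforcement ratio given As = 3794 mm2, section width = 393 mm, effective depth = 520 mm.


rho = As / (b * d)
= 3794 / (393 * 520)
= 0.0186

0.0186


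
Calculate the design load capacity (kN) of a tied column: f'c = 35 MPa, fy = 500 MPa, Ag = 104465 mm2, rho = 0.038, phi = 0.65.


Ast = rho * Ag = 0.038 * 104465 = 3969.67 mm2
phi*Pn = 0.65 * 0.80 * (0.85 * 35 * (104465 - 3969.67) + 500 * 3969.67) / 1000
= 2586.78 kN

2586.78


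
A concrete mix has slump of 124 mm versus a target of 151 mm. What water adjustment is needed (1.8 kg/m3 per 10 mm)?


Difference = 151 - 124 = 27 mm
Water adjustment = 27 * 1.8 / 10 = 4.9 kg/m3

4.9


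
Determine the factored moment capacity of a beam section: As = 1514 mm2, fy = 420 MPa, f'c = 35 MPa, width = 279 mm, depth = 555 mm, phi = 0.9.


a = As * fy / (0.85 * f'c * b)
= 1514 * 420 / (0.85 * 35 * 279)
= 76.6097 mm
Mn = As * fy * (d - a/2) / 10^6
= 328.5561 kN-m
phi*Mn = 0.9 * 328.5561 = 295.7 kN-m

295.7


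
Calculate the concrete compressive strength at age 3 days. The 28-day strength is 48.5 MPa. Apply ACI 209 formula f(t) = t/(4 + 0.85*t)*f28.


f(3) = 3 / (4 + 0.85 * 3) * 48.5
= 3 / 6.55 * 48.5
= 22.21 MPa

22.21


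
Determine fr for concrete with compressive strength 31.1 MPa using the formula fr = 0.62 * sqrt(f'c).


fr = 0.62 * sqrt(31.1)
= 3.458 MPa

3.458


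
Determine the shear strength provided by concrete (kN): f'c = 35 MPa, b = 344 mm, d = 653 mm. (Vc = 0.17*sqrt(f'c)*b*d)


Vc = 0.17 * sqrt(35) * 344 * 653 / 1000
= 225.92 kN

225.92


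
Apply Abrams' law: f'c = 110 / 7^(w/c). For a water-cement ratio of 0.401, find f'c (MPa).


f'c = 110 / 7^0.401
= 110 / 2.182
= 50.41 MPa

50.41


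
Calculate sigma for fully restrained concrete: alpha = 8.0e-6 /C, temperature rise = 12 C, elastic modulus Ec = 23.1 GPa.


sigma = alpha * dT * Ec
= 8.0e-6 * 12 * 23.1 * 1000
= 2.218 MPa

2.218


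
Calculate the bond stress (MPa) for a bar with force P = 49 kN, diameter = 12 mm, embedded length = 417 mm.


u = P / (pi * db * ld)
= 49 * 1000 / (pi * 12 * 417)
= 3.117 MPa

3.117


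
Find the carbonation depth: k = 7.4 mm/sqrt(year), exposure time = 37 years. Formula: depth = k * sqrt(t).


depth = k * sqrt(t)
= 7.4 * sqrt(37)
= 45.01 mm

45.01


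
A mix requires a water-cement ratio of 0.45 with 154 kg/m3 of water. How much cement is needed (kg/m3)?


Cement = water / (w/c)
= 154 / 0.45
= 342.2 kg/m3

342.2


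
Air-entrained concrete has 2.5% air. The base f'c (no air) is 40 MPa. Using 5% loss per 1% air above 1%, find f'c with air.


Strength loss = (2.5 - 1) * 5 = 7.5%
f'c = 40 * (1 - 7.5/100)
= 37.0 MPa

37.0


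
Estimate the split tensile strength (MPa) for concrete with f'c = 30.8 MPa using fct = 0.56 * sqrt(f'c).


fct = 0.56 * sqrt(30.8)
= 0.56 * 5.55
= 3.108 MPa

3.108


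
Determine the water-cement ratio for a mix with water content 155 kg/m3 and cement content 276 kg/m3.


w/c = water / cement
w/c = 155 / 276 = 0.562

0.562


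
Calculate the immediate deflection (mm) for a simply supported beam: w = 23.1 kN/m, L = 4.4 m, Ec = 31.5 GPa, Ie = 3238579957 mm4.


Convert: L = 4.4 m = 4400 mm, Ec = 31.5 GPa = 31500 MPa
delta = 5 * 23.1 * 4400^4 / (384 * 31500 * 3238579957)
= 1.11 mm

1.11


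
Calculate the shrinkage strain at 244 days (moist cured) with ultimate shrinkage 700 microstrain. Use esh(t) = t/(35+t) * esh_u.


esh(244) = 244 / (35 + 244) * 700
= 244 / 279 * 700
= 612.2 microstrain

612.2


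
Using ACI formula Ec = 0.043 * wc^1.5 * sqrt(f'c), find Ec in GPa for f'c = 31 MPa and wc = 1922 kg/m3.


Ec = 0.043 * 1922^1.5 * sqrt(31) / 1000
= 20.17 GPa

20.17


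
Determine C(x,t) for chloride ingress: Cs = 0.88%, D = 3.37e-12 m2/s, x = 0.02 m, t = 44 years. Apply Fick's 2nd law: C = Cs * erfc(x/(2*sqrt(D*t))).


t_seconds = 44 * 365.25 * 24 * 3600 = 1388534400.0 s
arg = 0.02 / (2 * sqrt(3.37e-12 * 1388534400.0))
= 0.1462
erfc(0.1462) = 0.8362
C = 0.88 * 0.8362 = 0.7359%

0.7359


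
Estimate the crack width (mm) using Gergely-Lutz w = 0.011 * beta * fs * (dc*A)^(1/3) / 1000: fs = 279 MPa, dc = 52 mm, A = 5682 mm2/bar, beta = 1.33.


w = 0.011 * beta * fs * (dc * A)^(1/3) / 1000
= 0.011 * 1.33 * 279 * (52 * 5682)^(1/3) / 1000
= 0.272 mm

0.272


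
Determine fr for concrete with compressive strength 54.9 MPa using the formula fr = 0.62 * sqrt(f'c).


fr = 0.62 * sqrt(54.9)
= 4.594 MPa

4.594


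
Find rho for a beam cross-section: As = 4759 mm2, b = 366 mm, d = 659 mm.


rho = As / (b * d)
= 4759 / (366 * 659)
= 0.0197

0.0197


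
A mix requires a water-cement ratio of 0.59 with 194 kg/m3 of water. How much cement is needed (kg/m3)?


Cement = water / (w/c)
= 194 / 0.59
= 328.8 kg/m3

328.8


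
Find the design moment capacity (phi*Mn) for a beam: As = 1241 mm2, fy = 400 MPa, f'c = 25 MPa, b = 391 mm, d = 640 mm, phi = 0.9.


a = As * fy / (0.85 * f'c * b)
= 1241 * 400 / (0.85 * 25 * 391)
= 59.7442 mm
Mn = As * fy * (d - a/2) / 10^6
= 302.8675 kN-m
phi*Mn = 0.9 * 302.8675 = 272.58 kN-m

272.58


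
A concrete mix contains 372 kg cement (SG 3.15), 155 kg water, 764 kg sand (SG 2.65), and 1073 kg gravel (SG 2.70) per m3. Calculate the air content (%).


Vol cement = 372 / (3.15 * 1000) = 0.118095 m3
Vol water = 155 / 1000 = 0.155 m3
Vol sand = 764 / (2.65 * 1000) = 0.288302 m3
Vol gravel = 1073 / (2.70 * 1000) = 0.397407 m3
Total solid + water volume = 0.958805 m3
Air = (1 - 0.958805) * 100 = 4.12%

4.12


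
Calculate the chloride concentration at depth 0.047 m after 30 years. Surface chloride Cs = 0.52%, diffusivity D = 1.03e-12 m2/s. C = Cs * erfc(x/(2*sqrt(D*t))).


t_seconds = 30 * 365.25 * 24 * 3600 = 946728000.0 s
arg = 0.047 / (2 * sqrt(1.03e-12 * 946728000.0))
= 0.7526
erfc(0.7526) = 0.2872
C = 0.52 * 0.2872 = 0.1493%

0.1493


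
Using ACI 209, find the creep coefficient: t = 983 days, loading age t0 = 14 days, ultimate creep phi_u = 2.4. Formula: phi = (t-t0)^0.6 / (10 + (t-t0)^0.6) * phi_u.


dt = 983 - 14 = 969
phi = 969^0.6 / (10 + 969^0.6) * 2.4
= 2.066

2.066


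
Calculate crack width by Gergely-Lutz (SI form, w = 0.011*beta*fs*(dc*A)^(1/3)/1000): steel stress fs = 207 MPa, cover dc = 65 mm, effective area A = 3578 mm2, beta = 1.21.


w = 0.011 * beta * fs * (dc * A)^(1/3) / 1000
= 0.011 * 1.21 * 207 * (65 * 3578)^(1/3) / 1000
= 0.169 mm

0.169


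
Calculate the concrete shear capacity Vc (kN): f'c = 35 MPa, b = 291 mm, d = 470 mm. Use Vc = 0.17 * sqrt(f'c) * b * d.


Vc = 0.17 * sqrt(35) * 291 * 470 / 1000
= 137.55 kN

137.55


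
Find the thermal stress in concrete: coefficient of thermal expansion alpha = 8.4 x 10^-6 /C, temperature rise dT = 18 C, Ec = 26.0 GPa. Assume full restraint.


sigma = alpha * dT * Ec
= 8.4e-6 * 18 * 26.0 * 1000
= 3.931 MPa

3.931


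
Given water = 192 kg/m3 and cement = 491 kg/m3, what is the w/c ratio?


w/c = water / cement
w/c = 192 / 491 = 0.391

0.391


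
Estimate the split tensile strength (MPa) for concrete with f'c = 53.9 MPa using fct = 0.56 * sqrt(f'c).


fct = 0.56 * sqrt(53.9)
= 0.56 * 7.342
= 4.111 MPa

4.111


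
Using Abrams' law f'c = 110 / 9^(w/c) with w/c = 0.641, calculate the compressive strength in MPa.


f'c = 110 / 9^0.641
= 110 / 4.089
= 26.9 MPa

26.9


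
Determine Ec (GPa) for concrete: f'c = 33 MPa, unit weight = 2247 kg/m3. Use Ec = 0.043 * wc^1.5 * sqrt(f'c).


Ec = 0.043 * 2247^1.5 * sqrt(33) / 1000
= 26.31 GPa

26.31


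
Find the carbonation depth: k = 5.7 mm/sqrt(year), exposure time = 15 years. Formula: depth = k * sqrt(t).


depth = k * sqrt(t)
= 5.7 * sqrt(15)
= 22.08 mm

22.08


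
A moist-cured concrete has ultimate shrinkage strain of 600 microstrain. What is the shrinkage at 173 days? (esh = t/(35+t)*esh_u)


esh(173) = 173 / (35 + 173) * 600
= 173 / 208 * 600
= 499.0 microstrain

499.0


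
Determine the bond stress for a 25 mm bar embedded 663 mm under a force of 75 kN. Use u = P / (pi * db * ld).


u = P / (pi * db * ld)
= 75 * 1000 / (pi * 25 * 663)
= 1.44 MPa

1.44


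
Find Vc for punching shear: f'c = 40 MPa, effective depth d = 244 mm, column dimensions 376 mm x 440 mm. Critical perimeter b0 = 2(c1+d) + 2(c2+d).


b0 = 2*(376 + 244) + 2*(440 + 244) = 2608 mm
Vc = 0.33 * sqrt(40) * 2608 * 244 / 1000
= 1328.13 kN

1328.13


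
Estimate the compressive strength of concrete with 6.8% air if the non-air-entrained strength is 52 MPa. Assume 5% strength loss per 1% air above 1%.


Strength loss = (6.8 - 1) * 5 = 29.0%
f'c = 52 * (1 - 29.0/100)
= 36.92 MPa

36.92


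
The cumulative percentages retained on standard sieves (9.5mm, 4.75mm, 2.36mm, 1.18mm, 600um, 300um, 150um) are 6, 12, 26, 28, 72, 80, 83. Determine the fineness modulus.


FM = sum(cumulative % retained) / 100
= 307 / 100
= 3.07

3.07


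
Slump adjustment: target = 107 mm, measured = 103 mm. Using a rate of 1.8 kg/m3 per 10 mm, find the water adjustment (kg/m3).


Difference = 107 - 103 = 4 mm
Water adjustment = 4 * 1.8 / 10 = 0.7 kg/m3

0.7


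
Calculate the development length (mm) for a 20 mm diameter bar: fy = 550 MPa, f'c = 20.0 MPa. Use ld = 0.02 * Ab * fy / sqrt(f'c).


Ab = pi * 20^2 / 4 = 314.159 mm2
ld = 0.02 * 314.159 * 550 / sqrt(20.0)
= 772.7 mm

772.7


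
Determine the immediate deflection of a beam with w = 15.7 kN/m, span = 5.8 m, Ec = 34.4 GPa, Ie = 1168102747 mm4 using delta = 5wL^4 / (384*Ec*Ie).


Convert: L = 5.8 m = 5800 mm, Ec = 34.4 GPa = 34400 MPa
delta = 5 * 15.7 * 5800^4 / (384 * 34400 * 1168102747)
= 5.76 mm

5.76


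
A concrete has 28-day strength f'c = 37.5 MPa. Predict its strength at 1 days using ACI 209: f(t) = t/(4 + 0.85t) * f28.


f(1) = 1 / (4 + 0.85 * 1) * 37.5
= 1 / 4.85 * 37.5
= 7.73 MPa

7.73


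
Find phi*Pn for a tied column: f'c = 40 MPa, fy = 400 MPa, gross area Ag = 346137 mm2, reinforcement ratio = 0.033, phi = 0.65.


Ast = rho * Ag = 0.033 * 346137 = 11422.521 mm2
phi*Pn = 0.65 * 0.80 * (0.85 * 40 * (346137 - 11422.521) + 400 * 11422.521) / 1000
= 8293.64 kN

8293.64


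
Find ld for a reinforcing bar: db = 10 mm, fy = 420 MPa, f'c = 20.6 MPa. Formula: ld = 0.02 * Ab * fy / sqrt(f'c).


Ab = pi * 10^2 / 4 = 78.54 mm2
ld = 0.02 * 78.54 * 420 / sqrt(20.6)
= 145.4 mm

145.4


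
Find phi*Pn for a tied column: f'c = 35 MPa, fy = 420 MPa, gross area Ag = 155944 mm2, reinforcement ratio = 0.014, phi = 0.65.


Ast = rho * Ag = 0.014 * 155944 = 2183.216 mm2
phi*Pn = 0.65 * 0.80 * (0.85 * 35 * (155944 - 2183.216) + 420 * 2183.216) / 1000
= 2855.49 kN

2855.49


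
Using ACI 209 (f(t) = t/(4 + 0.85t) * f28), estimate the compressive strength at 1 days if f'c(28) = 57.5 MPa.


f(1) = 1 / (4 + 0.85 * 1) * 57.5
= 1 / 4.85 * 57.5
= 11.86 MPa

11.86


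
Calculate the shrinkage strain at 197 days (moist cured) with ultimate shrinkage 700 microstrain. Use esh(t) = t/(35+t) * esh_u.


esh(197) = 197 / (35 + 197) * 700
= 197 / 232 * 700
= 594.4 microstrain

594.4


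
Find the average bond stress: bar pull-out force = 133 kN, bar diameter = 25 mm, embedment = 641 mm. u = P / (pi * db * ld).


u = P / (pi * db * ld)
= 133 * 1000 / (pi * 25 * 641)
= 2.642 MPa

2.642


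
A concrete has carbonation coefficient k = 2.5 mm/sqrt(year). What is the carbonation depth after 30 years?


depth = k * sqrt(t)
= 2.5 * sqrt(30)
= 13.69 mm

13.69


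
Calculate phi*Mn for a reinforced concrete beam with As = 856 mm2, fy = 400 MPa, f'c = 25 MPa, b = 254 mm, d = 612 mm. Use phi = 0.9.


a = As * fy / (0.85 * f'c * b)
= 856 * 400 / (0.85 * 25 * 254)
= 63.4368 mm
Mn = As * fy * (d - a/2) / 10^6
= 198.6884 kN-m
phi*Mn = 0.9 * 198.6884 = 178.82 kN-m

178.82


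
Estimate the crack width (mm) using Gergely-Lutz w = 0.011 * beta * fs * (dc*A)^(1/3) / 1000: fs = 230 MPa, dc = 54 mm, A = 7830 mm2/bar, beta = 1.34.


w = 0.011 * beta * fs * (dc * A)^(1/3) / 1000
= 0.011 * 1.34 * 230 * (54 * 7830)^(1/3) / 1000
= 0.254 mm

0.254


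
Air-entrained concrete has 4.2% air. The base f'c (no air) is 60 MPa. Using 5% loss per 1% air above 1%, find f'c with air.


Strength loss = (4.2 - 1) * 5 = 16.0%
f'c = 60 * (1 - 16.0/100)
= 50.4 MPa

50.4


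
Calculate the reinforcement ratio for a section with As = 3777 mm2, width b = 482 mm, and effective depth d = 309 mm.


rho = As / (b * d)
= 3777 / (482 * 309)
= 0.0254

0.0254


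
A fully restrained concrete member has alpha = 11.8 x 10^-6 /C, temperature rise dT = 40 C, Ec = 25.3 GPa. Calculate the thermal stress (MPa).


sigma = alpha * dT * Ec
= 11.8e-6 * 40 * 25.3 * 1000
= 11.942 MPa

11.942


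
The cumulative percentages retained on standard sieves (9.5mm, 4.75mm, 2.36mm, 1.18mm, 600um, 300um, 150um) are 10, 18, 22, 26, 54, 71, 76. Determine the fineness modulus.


FM = sum(cumulative % retained) / 100
= 277 / 100
= 2.77

2.77


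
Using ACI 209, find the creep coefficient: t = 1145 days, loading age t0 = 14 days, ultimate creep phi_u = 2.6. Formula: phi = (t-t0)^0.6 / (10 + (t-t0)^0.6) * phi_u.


dt = 1145 - 14 = 1131
phi = 1131^0.6 / (10 + 1131^0.6) * 2.6
= 2.266

2.266


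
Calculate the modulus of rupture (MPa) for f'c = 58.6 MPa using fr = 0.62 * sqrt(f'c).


fr = 0.62 * sqrt(58.6)
= 4.746 MPa

4.746


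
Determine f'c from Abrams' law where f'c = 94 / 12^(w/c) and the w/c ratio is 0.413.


f'c = 94 / 12^0.413
= 94 / 2.791
= 33.68 MPa

33.68


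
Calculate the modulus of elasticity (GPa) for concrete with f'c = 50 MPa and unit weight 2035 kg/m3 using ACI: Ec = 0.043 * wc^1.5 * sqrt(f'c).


Ec = 0.043 * 2035^1.5 * sqrt(50) / 1000
= 27.91 GPa

27.91


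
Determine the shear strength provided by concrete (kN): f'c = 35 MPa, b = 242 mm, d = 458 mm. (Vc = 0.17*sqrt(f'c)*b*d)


Vc = 0.17 * sqrt(35) * 242 * 458 / 1000
= 111.47 kN

111.47


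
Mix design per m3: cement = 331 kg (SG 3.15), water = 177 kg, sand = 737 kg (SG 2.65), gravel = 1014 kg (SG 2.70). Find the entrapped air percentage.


Vol cement = 331 / (3.15 * 1000) = 0.105079 m3
Vol water = 177 / 1000 = 0.177 m3
Vol sand = 737 / (2.65 * 1000) = 0.278113 m3
Vol gravel = 1014 / (2.70 * 1000) = 0.375556 m3
Total solid + water volume = 0.935748 m3
Air = (1 - 0.935748) * 100 = 6.43%

6.43


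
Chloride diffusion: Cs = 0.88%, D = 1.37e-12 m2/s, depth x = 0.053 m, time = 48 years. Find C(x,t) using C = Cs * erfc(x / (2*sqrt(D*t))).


t_seconds = 48 * 365.25 * 24 * 3600 = 1514764800.0 s
arg = 0.053 / (2 * sqrt(1.37e-12 * 1514764800.0))
= 0.5817
erfc(0.5817) = 0.4107
C = 0.88 * 0.4107 = 0.3614%

0.3614


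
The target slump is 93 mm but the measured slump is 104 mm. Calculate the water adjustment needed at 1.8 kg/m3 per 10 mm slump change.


Difference = 93 - 104 = -11 mm
Water adjustment = -11 * 1.8 / 10 = -2.0 kg/m3

-2.0


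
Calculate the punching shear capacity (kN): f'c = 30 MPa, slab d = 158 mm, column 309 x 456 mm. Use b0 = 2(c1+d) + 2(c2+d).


b0 = 2*(309 + 158) + 2*(456 + 158) = 2162 mm
Vc = 0.33 * sqrt(30) * 2162 * 158 / 1000
= 617.43 kN

617.43


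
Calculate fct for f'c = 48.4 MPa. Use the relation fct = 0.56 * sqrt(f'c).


fct = 0.56 * sqrt(48.4)
= 0.56 * 6.957
= 3.896 MPa

3.896


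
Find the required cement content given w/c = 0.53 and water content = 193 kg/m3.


Cement = water / (w/c)
= 193 / 0.53
= 364.2 kg/m3

364.2
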